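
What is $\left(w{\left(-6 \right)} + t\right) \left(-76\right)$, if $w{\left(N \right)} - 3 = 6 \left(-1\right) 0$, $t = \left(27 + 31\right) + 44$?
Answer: $-7980$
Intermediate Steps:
$t = 102$ ($t = 58 + 44 = 102$)
$w{\left(N \right)} = 3$ ($w{\left(N \right)} = 3 + 6 \left(-1\right) 0 = 3 - 0 = 3 + 0 = 3$)
$\left(w{\left(-6 \right)} + t\right) \left(-76\right) = \left(3 + 102\right) \left(-76\right) = 105 \left(-76\right) = -7980$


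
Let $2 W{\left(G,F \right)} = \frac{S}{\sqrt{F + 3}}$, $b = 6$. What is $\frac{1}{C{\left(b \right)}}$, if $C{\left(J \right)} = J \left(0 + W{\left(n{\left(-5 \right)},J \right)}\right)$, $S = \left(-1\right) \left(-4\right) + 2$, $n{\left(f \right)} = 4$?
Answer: $\frac{1}{6} \approx 0.16667$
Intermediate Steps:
$S = 6$ ($S = 4 + 2 = 6$)
$W{\left(G,F \right)} = \frac{3}{\sqrt{3 + F}}$ ($W{\left(G,F \right)} = \frac{6 \frac{1}{\sqrt{F + 3}}}{2} = \frac{6 \frac{1}{\sqrt{3 + F}}}{2} = \frac{3}{\sqrt{3 + F}}$)
$C{\left(J \right)} = \frac{3 J}{\sqrt{3 + J}}$ ($C{\left(J \right)} = J \left(0 + \frac{3}{\sqrt{3 + J}}\right) = J \frac{3}{\sqrt{3 + J}} = \frac{3 J}{\sqrt{3 + J}}$)
$\frac{1}{C{\left(b \right)}} = \frac{1}{3 \cdot 6 \frac{1}{\sqrt{3 + 6}}} = \frac{1}{3 \cdot 6 \frac{1}{\sqrt{9}}} = \frac{1}{3 \cdot 6 \cdot \frac{1}{3}} = \frac{1}{6}$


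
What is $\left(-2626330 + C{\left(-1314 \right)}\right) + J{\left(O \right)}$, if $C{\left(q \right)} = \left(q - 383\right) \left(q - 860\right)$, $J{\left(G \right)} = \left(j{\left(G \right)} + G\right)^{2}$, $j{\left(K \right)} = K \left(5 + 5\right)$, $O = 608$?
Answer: $45792292$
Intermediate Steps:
$j{\left(K \right)} = 10 K$ ($j{\left(K \right)} = K 10 = 10 K$)
$J{\left(G \right)} = 121 G^{2}$ ($J{\left(G \right)} = \left(10 G + G\right)^{2} = \left(11 G\right)^{2} = 121 G^{2}$)
$C{\left(q \right)} = \left(-860 + q\right) \left(-383 + q\right)$ ($C{\left(q \right)} = \left(-383 + q\right) \left(-860 + q\right) = \left(-860 + q\right) \left(-383 + q\right)$)
$\left(-2626330 + C{\left(-1314 \right)}\right) + J{\left(O \right)} = \left(-2626330 + \left(329380 + \left(-1314\right)^{2} - -1633302\right)\right) + 121 \cdot 608^{2} = \left(-2626330 + \left(329380 + 1726596 + 1633302\right)\right) + 121 \cdot 369664 = \left(-2626330 + 3689278\right) + 44729344 = 1062948 + 44729344 = 45792292$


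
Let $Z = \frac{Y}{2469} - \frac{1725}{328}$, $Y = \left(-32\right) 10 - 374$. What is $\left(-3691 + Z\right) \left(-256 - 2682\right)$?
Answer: $\frac{4397563979861}{404916} \approx 1.086 \cdot 10^{7}$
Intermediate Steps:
$Y = -694$ ($Y = -320 - 374 = -694$)
$Z = - \frac{4486657}{809832}$ ($Z = - \frac{694}{2469} - \frac{1725}{328} = - \frac{4486657}{809832} \approx -5.5402$)
$\left(-3691 + Z\right) \left(-256 - 2682\right) = \left(-3691 - \frac{4486657}{809832}\right) \left(-256 - 2682\right) = \left(- \frac{2993576569}{809832}\right) \left(-2938\right) = \frac{4397563979861}{404916}$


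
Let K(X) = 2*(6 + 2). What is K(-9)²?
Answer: 256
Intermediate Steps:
K(X) = 16 (K(X) = 2*8 = 16)
K(-9)² = 16² = 256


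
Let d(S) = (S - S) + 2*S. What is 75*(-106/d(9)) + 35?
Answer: -1220/3 ≈ -406.67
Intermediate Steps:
d(S) = 2*S (d(S) = 0 + 2*S = 2*S)
75*(-106/d(9)) + 35 = 75*(-106/(2*9)) + 35 = 75*(-106/18) + 35 = 75*(-106*1/18) + 35 = 75*(-53/9) + 35 = -1325/3 + 35 = -1220/3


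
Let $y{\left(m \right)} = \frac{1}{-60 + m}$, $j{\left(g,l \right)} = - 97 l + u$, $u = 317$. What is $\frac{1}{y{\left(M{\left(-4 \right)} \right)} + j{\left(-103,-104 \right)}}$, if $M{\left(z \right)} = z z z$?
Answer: $\frac{124}{1290219} \approx 9.6108 \cdot 10^{-5}$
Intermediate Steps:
$j{\left(g,l \right)} = 317 - 97 l$ ($j{\left(g,l \right)} = - 97 l + 317 = 317 - 97 l$)
$M{\left(z \right)} = z^{3}$ ($M{\left(z \right)} = z z^{2} = z^{3}$)
$\frac{1}{y{\left(M{\left(-4 \right)} \right)} + j{\left(-103,-104 \right)}} = \frac{1}{\frac{1}{-60 + \left(-4\right)^{3}} + \left(317 - -10088\right)} = \frac{1}{\frac{1}{-60 - 64} + \left(317 + 10088\right)} = \frac{1}{\frac{1}{-124} + 10405} = \frac{1}{- \frac{1}{124} + 10405} = \frac{1}{\frac{1290219}{124}} = \frac{124}{1290219}$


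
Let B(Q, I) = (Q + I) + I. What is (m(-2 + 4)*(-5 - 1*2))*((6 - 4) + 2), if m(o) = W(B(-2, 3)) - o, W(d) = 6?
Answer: -112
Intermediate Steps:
B(Q, I) = Q + 2*I (B(Q, I) = (I + Q) + I = Q + 2*I)
m(o) = 6 - o
(m(-2 + 4)*(-5 - 1*2))*((6 - 4) + 2) = ((6 - (-2 + 4))*(-5 - 1*2))*((6 - 4) + 2) = ((6 - 1*2)*(-5 - 2))*(2 + 2) = ((6 - 2)*(-7))*4 = (4*(-7))*4 = -28*4 = -112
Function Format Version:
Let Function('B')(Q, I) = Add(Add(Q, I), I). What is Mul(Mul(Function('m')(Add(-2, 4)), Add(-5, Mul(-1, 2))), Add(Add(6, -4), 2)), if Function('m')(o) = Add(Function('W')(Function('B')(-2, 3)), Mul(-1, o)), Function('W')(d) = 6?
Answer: -112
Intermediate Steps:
Function('B')(Q, I) = Add(Q, Mul(2, I)) (Function('B')(Q, I) = Add(Add(I, Q), I) = Add(Q, Mul(2, I)))
Function('m')(o) = Add(6, Mul(-1, o))
Mul(Mul(Function('m')(Add(-2, 4)), Add(-5, Mul(-1, 2))), Add(Add(6, -4), 2)) = Mul(Mul(Add(6, Mul(-1, Add(-2, 4))), Add(-5, Mul(-1, 2))), Add(Add(6, -4), 2)) = Mul(Mul(Add(6, Mul(-1, 2)), Add(-5, -2)), Add(2, 2)) = Mul(Mul(Add(6, -2), -7), 4) = Mul(Mul(4, -7), 4) = Mul(-28, 4) = -112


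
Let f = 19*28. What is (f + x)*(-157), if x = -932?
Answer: 62800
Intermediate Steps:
f = 532
(f + x)*(-157) = (532 - 932)*(-157) = -400*(-157) = 62800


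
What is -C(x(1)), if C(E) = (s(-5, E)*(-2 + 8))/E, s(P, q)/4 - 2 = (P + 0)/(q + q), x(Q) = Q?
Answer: 12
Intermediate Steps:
s(P, q) = 8 + 2*P/q (s(P, q) = 8 + 4*((P + 0)/(q + q)) = 8 + 4*(P/((2*q))) = 8 + 4*(P*(1/(2*q))) = 8 + 4*(P/(2*q)) = 8 + 2*P/q)
C(E) = (48 - 60/E)/E (C(E) = ((8 + 2*(-5)/E)*(-2 + 8))/E = ((8 - 10/E)*6)/E = (48 - 60/E)/E)
-C(x(1)) = -12*(-5 + 4*1)/1² = -12*(-5 + 4) = -12*(-1) = -1*(-12) = 12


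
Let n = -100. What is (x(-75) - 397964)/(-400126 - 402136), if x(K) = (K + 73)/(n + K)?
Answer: 34821849/70197925 ≈ 0.49605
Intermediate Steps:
x(K) = (73 + K)/(-100 + K) (x(K) = (K + 73)/(-100 + K) = (73 + K)/(-100 + K))
(x(-75) - 397964)/(-400126 - 402136) = ((73 - 75)/(-100 - 75) - 397964)/(-400126 - 402136) = (-2/(-175) - 397964)/(-802262) = (-1/175*(-2) - 397964)*(-1/802262) = (2/175 - 397964)*(-1/802262) = -69643698/175*(-1/802262) = 34821849/70197925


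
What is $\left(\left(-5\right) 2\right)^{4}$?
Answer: $10000$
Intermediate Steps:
$\left(\left(-5\right) 2\right)^{4} = \left(-10\right)^{4} = 10000$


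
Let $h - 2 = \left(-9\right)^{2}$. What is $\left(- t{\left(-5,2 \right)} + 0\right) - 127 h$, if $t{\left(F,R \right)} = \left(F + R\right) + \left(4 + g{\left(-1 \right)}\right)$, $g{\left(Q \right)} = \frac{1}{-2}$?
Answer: $- \frac{21083}{2} \approx -10542.0$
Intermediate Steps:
$g{\left(Q \right)} = - \frac{1}{2}$
$t{\left(F,R \right)} = \frac{7}{2} + F + R$ ($t{\left(F,R \right)} = \left(F + R\right) + \left(4 - \frac{1}{2}\right) = \left(F + R\right) + \frac{7}{2} = \frac{7}{2} + F + R$)
$h = 83$ ($h = 2 + \left(-9\right)^{2} = 2 + 81 = 83$)
$\left(- t{\left(-5,2 \right)} + 0\right) - 127 h = \left(- (\frac{7}{2} - 5 + 2) + 0\right) - 10541 = \left(\left(-1\right) \frac{1}{2} + 0\right) - 10541 = \left(- \frac{1}{2} + 0\right) - 10541 = - \frac{1}{2} - 10541 = - \frac{21083}{2}$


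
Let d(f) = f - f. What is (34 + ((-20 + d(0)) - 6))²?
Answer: 64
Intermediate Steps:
d(f) = 0
(34 + ((-20 + d(0)) - 6))² = (34 + ((-20 + 0) - 6))² = (34 + (-20 - 6))² = (34 - 26)² = 8² = 64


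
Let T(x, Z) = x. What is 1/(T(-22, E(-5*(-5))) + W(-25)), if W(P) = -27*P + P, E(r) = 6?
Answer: 1/628 ≈ 0.0015924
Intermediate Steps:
W(P) = -26*P
1/(T(-22, E(-5*(-5))) + W(-25)) = 1/(-22 - 26*(-25)) = 1/(-22 + 650) = 1/628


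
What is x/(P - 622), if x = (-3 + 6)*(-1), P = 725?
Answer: -3/103 ≈ -0.029126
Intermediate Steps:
x = -3 (x = 3*(-1) = -3)
x/(P - 622) = -3/(725 - 622) = -3/103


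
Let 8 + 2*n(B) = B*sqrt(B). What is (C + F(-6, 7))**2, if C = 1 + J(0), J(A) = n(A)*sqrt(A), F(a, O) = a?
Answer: 25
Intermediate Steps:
n(B) = -4 + B**(3/2)/2 (n(B) = -4 + (B*sqrt(B))/2 = -4 + B**(3/2)/2)
J(A) = sqrt(A)*(-4 + A**(3/2)/2) (J(A) = (-4 + A**(3/2)/2)*sqrt(A) = sqrt(A)*(-4 + A**(3/2)/2))
C = 1 (C = 1 + ((1/2)*0**2 - 4*sqrt(0)) = 1 + ((1/2)*0 - 4*0) = 1 + (0 + 0) = 1 + 0 = 1)
(C + F(-6, 7))**2 = (1 - 6)**2 = (-5)**2 = 25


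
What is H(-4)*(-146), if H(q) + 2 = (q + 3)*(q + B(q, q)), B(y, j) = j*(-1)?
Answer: 292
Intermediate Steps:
B(y, j) = -j
H(q) = -2 (H(q) = -2 + (q + 3)*(q - q) = -2 + (3 + q)*0 = -2 + 0 = -2)
H(-4)*(-146) = -2*(-146) = 292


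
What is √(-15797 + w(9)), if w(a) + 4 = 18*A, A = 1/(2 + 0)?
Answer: 4*I*√987 ≈ 125.67*I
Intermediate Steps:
A = ½ (A = 1/2 = ½ ≈ 0.50000)
w(a) = 5 (w(a) = -4 + 18*(½) = -4 + 9 = 5)
√(-15797 + w(9)) = √(-15797 + 5) = √(-15792) = 4*I*√987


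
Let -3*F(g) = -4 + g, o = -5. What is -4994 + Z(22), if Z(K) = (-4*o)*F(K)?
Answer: -5114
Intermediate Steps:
F(g) = 4/3 - g/3 (F(g) = -(-4 + g)/3 = 4/3 - g/3)
Z(K) = 80/3 - 20*K/3 (Z(K) = (-4*(-5))*(4/3 - K/3) = 20*(4/3 - K/3) = 80/3 - 20*K/3)
-4994 + Z(22) = -4994 + (80/3 - 20/3*22) = -4994 + (80/3 - 440/3) = -4994 - 120 = -5114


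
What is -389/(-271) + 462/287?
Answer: 33835/11111 ≈ 3.0452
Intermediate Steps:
-389/(-271) + 462/287 = -389*(-1/271) + 462*(1/287) = 389/271 + 66/41 = 33835/11111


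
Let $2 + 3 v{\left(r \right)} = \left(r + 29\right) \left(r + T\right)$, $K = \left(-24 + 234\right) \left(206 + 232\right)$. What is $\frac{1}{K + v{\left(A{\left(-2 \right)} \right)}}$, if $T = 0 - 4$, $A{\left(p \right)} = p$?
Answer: $\frac{3}{275776} \approx 1.0878 \cdot 10^{-5}$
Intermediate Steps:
$K = 91980$ ($K = 210 \cdot 438 = 91980$)
$T = -4$
$v{\left(r \right)} = - \frac{2}{3} + \frac{\left(-4 + r\right) \left(29 + r\right)}{3}$ ($v{\left(r \right)} = - \frac{2}{3} + \frac{\left(r + 29\right) \left(r - 4\right)}{3} = - \frac{2}{3} + \frac{\left(29 + r\right) \left(-4 + r\right)}{3} = - \frac{2}{3} + \frac{\left(-4 + r\right) \left(29 + r\right)}{3}$)
$\frac{1}{K + v{\left(A{\left(-2 \right)} \right)}} = \frac{1}{91980 + \left(- \frac{118}{3} + \frac{\left(-2\right)^{2}}{3} + \frac{25}{3} \left(-2\right)\right)} = \frac{1}{91980 - \frac{164}{3}} = \frac{1}{\frac{275776}{3}} = \frac{3}{275776}$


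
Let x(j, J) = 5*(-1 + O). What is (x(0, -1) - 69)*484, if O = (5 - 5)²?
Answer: -35816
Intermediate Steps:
O = 0 (O = 0² = 0)
x(j, J) = -5 (x(j, J) = 5*(-1 + 0) = 5*(-1) = -5)
(x(0, -1) - 69)*484 = (-5 - 69)*484 = -74*484 = -35816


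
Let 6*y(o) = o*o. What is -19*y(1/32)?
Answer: -19/6144 ≈ -0.0030924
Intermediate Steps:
y(o) = o**2/6 (y(o) = (o*o)/6 = o**2/6)
-19*y(1/32) = -19*(1/32)**2/6 = -19/(6*1024) = -19*1/6144 = -19/6144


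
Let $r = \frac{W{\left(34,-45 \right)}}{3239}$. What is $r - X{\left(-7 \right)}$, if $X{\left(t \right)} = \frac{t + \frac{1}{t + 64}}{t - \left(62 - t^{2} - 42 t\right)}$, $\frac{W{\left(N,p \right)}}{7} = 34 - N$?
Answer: $- \frac{199}{8949} \approx -0.022237$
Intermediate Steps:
$W{\left(N,p \right)} = 238 - 7 N$ ($W{\left(N,p \right)} = 7 \left(34 - N\right) = 238 - 7 N$)
$X{\left(t \right)} = \frac{t + \frac{1}{64 + t}}{-62 + t^{2} + 43 t}$ ($X{\left(t \right)} = \frac{t + \frac{1}{64 + t}}{t + \left(-62 + t^{2} + 42 t\right)} = \frac{t + \frac{1}{64 + t}}{-62 + t^{2} + 43 t}$)
$r = 0$ ($r = \frac{238 - 238}{3239} = \left(238 - 238\right) \frac{1}{3239} = 0 \cdot \frac{1}{3239} = 0$)
$r - X{\left(-7 \right)} = 0 - \frac{1 + \left(-7\right)^{2} + 64 \left(-7\right)}{-3968 + \left(-7\right)^{3} + 107 \left(-7\right)^{2} + 2690 \left(-7\right)} = 0 - \frac{1 + 49 - 448}{-3968 - 343 + 107 \cdot 49 - 18830} = 0 - \frac{1}{-3968 - 343 + 5243 - 18830} \left(-398\right) = 0 - \frac{1}{-17898} \left(-398\right) = 0 - \left(- \frac{1}{17898}\right) \left(-398\right) = 0 - \frac{199}{8949} = - \frac{199}{8949}$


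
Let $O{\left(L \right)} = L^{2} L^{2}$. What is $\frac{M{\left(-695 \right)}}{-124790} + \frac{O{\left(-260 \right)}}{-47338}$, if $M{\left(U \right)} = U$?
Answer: $- \frac{57026031750009}{590730902} \approx -96535.0$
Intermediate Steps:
$O{\left(L \right)} = L^{4}$
$\frac{M{\left(-695 \right)}}{-124790} + \frac{O{\left(-260 \right)}}{-47338} = - \frac{695}{-124790} + \frac{\left(-260\right)^{4}}{-47338} = \left(-695\right) \left(- \frac{1}{124790}\right) + 4569760000 \left(- \frac{1}{47338}\right) = \frac{139}{24958} - \frac{2284880000}{23669} = - \frac{57026031750009}{590730902}$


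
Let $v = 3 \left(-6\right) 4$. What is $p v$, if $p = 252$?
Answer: $-18144$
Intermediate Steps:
$v = -72$ ($v = \left(-18\right) 4 = -72$)
$p v = 252 \left(-72\right) = -18144$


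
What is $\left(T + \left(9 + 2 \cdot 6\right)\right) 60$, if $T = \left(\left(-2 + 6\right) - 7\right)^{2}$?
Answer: $1800$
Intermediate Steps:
$T = 9$ ($T = \left(4 - 7\right)^{2} = \left(-3\right)^{2} = 9$)
$\left(T + \left(9 + 2 \cdot 6\right)\right) 60 = \left(9 + \left(9 + 2 \cdot 6\right)\right) 60 = \left(9 + \left(9 + 12\right)\right) 60 = \left(9 + 21\right) 60 = 30 \cdot 60 = 1800$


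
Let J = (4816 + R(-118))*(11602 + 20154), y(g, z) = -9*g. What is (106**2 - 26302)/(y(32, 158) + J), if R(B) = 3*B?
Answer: -7533/70847492 ≈ -0.00010633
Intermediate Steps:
J = 141695272 (J = (4816 + 3*(-118))*(11602 + 20154) = (4816 - 354)*31756 = 4462*31756 = 141695272)
(106**2 - 26302)/(y(32, 158) + J) = (106**2 - 26302)/(-9*32 + 141695272) = (11236 - 26302)/(-288 + 141695272) = -15066/141694984 = -15066*1/141694984 = -7533/70847492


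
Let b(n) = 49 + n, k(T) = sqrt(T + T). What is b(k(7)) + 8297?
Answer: 8346 + sqrt(14) ≈ 8349.7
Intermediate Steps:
k(T) = sqrt(2)*sqrt(T) (k(T) = sqrt(2*T) = sqrt(2)*sqrt(T))
b(k(7)) + 8297 = (49 + sqrt(2)*sqrt(7)) + 8297 = (49 + sqrt(14)) + 8297 = 8346 + sqrt(14)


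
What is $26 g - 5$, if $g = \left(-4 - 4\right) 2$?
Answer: $-421$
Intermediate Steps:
$g = -16$ ($g = \left(-8\right) 2 = -16$)
$26 g - 5 = 26 \left(-16\right) - 5 = -416 - 5 = -421$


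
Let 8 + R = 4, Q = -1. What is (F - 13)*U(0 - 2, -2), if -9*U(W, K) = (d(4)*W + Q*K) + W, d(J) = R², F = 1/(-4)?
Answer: -424/9 ≈ -47.111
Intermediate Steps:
F = -¼ ≈ -0.25000
R = -4 (R = -8 + 4 = -4)
d(J) = 16 (d(J) = (-4)² = 16)
U(W, K) = -17*W/9 + K/9 (U(W, K) = -((16*W - K) + W)/9 = -((-K + 16*W) + W)/9 = -(-K + 17*W)/9 = -17*W/9 + K/9)
(F - 13)*U(0 - 2, -2) = (-¼ - 13)*(-17*(0 - 2)/9 + (⅑)*(-2)) = -53*(-17/9*(-2) - 2/9)/4 = -53*(34/9 - 2/9)/4 = -53/4*32/9 = -424/9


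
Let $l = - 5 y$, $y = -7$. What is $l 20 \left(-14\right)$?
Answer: $-9800$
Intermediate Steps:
$l = 35$ ($l = \left(-5\right) \left(-7\right) = 35$)
$l 20 \left(-14\right) = 35 \cdot 20 \left(-14\right) = 700 \left(-14\right) = -9800$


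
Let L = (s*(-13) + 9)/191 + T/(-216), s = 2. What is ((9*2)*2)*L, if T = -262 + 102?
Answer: 13444/573 ≈ 23.462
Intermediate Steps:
T = -160
L = 3361/5157 (L = (2*(-13) + 9)/191 - 160/(-216) = (-26 + 9)*(1/191) - 160*(-1/216) = -17*1/191 + 20/27 = -17/191 + 20/27 = 3361/5157 ≈ 0.65174)
((9*2)*2)*L = ((9*2)*2)*(3361/5157) = (18*2)*(3361/5157) = 36*(3361/5157) = 13444/573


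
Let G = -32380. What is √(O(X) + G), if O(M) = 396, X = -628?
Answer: 4*I*√1999 ≈ 178.84*I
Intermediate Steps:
√(O(X) + G) = √(396 - 32380) = √(-31984) = 4*I*√1999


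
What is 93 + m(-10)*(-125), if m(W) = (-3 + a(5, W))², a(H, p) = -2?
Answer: -3032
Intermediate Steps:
m(W) = 25 (m(W) = (-3 - 2)² = (-5)² = 25)
93 + m(-10)*(-125) = 93 + 25*(-125) = 93 - 3125 = -3032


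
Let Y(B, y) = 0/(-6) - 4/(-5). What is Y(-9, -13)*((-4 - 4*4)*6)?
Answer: -96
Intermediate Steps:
Y(B, y) = ⅘ (Y(B, y) = 0*(-⅙) - 4*(-⅕) = 0 + ⅘ = ⅘)
Y(-9, -13)*((-4 - 4*4)*6) = 4*((-4 - 4*4)*6)/5 = 4*((-4 - 16)*6)/5 = 4*(-20*6)/5 = (⅘)*(-120) = -96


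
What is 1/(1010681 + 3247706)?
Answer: 1/4258387 ≈ 2.3483e-7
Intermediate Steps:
1/(1010681 + 3247706) = 1/4258387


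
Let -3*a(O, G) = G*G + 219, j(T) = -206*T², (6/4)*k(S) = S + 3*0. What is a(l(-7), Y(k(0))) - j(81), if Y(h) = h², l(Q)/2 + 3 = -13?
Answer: 1351493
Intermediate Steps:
l(Q) = -32 (l(Q) = -6 + 2*(-13) = -6 - 26 = -32)
k(S) = 2*S/3 (k(S) = 2*(S + 3*0)/3 = 2*(S + 0)/3 = 2*S/3)
a(O, G) = -73 - G²/3 (a(O, G) = -(G*G + 219)/3 = -(G² + 219)/3 = -(219 + G²)/3 = -73 - G²/3)
a(l(-7), Y(k(0))) - j(81) = (-73 - (((⅔)*0)²)²/3) - (-206)*81² = (-73 - (0²)²/3) - (-206)*6561 = (-73 - ⅓*0²) - 1*(-1351566) = (-73 - ⅓*0) + 1351566 = (-73 + 0) + 1351566 = -73 + 1351566 = 1351493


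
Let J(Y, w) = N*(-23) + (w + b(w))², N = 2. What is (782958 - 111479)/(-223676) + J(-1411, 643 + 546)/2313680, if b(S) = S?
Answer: -36091998529/64689335960 ≈ -0.55793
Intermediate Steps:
J(Y, w) = -46 + 4*w² (J(Y, w) = 2*(-23) + (w + w)² = -46 + (2*w)² = -46 + 4*w²)
(782958 - 111479)/(-223676) + J(-1411, 643 + 546)/2313680 = (782958 - 111479)/(-223676) + (-46 + 4*(643 + 546)²)/2313680 = 671479*(-1/223676) + (-46 + 4*1189²)*(1/2313680) = -671479/223676 + (-46 + 4*1413721)*(1/2313680) = -671479/223676 + (-46 + 5654884)*(1/2313680) = -671479/223676 + 5654838*(1/2313680) = -671479/223676 + 2827419/1156840 = -36091998529/64689335960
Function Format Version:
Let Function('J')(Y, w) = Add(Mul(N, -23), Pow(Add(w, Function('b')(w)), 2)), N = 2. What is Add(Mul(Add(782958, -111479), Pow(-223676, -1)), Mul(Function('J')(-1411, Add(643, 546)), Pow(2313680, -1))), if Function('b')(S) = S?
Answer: Rational(-36091998529, 64689335960) ≈ -0.55793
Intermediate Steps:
Function('J')(Y, w) = Add(-46, Mul(4, Pow(w, 2))) (Function('J')(Y, w) = Add(Mul(2, -23), Pow(Add(w, w), 2)) = Add(-46, Pow(Mul(2, w), 2)) = Add(-46, Mul(4, Pow(w, 2))))
Add(Mul(Add(782958, -111479), Pow(-223676, -1)), Mul(Function('J')(-1411, Add(643, 546)), Pow(2313680, -1))) = Add(Mul(Add(782958, -111479), Pow(-223676, -1)), Mul(Add(-46, Mul(4, Pow(Add(643, 546), 2))), Pow(2313680, -1))) = Add(Mul(671479, Rational(-1, 223676)), Mul(Add(-46, Mul(4, Pow(1189, 2))), Rational(1, 2313680))) = Add(Rational(-671479, 223676), Mul(Add(-46, Mul(4, 1413721)), Rational(1, 2313680))) = Add(Rational(-671479, 223676), Mul(Add(-46, 5654884), Rational(1, 2313680))) = Add(Rational(-671479, 223676), Mul(5654838, Rational(1, 2313680))) = Add(Rational(-671479, 223676), Rational(2827419, 1156840)) = Rational(-36091998529, 64689335960)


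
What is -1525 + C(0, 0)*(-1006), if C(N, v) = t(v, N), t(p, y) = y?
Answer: -1525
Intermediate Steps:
C(N, v) = N
-1525 + C(0, 0)*(-1006) = -1525 + 0*(-1006) = -1525 + 0 = -1525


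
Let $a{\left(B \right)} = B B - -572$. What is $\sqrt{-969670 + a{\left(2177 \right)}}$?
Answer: $\sqrt{3770231} \approx 1941.7$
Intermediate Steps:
$a{\left(B \right)} = 572 + B^{2}$ ($a{\left(B \right)} = B^{2} + 572 = 572 + B^{2}$)
$\sqrt{-969670 + a{\left(2177 \right)}} = \sqrt{-969670 + \left(572 + 2177^{2}\right)} = \sqrt{-969670 + \left(572 + 4739329\right)} = \sqrt{-969670 + 4739901} = \sqrt{3770231}$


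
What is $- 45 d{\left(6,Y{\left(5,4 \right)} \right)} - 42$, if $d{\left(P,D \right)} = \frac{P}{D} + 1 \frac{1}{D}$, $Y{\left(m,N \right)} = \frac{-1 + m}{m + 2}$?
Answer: $- \frac{2373}{4} \approx -593.25$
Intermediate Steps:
$Y{\left(m,N \right)} = \frac{-1 + m}{2 + m}$
$d{\left(P,D \right)} = \frac{1}{D} + \frac{P}{D}$ ($d{\left(P,D \right)} = \frac{P}{D} + \frac{1}{D} = \frac{1}{D} + \frac{P}{D}$)
$- 45 d{\left(6,Y{\left(5,4 \right)} \right)} - 42 = - 45 \frac{1 + 6}{\frac{1}{2 + 5} \left(-1 + 5\right)} - 42 = - 45 \frac{1}{\frac{1}{7} \cdot 4} \cdot 7 - 42 = - 45 \frac{1}{\frac{4}{7}} \cdot 7 - 42 = - 45 \cdot \frac{7}{4} \cdot 7 - 42 = \left(-45\right) \frac{49}{4} - 42 = - \frac{2205}{4} - 42 = - \frac{2373}{4}$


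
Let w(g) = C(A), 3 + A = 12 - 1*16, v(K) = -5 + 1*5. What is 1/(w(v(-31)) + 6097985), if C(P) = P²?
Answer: 1/6098034 ≈ 1.6399e-7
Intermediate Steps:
v(K) = 0 (v(K) = -5 + 5 = 0)
A = -7 (A = -3 + (12 - 1*16) = -3 + (12 - 16) = -3 - 4 = -7)
w(g) = 49 (w(g) = (-7)² = 49)
1/(w(v(-31)) + 6097985) = 1/(49 + 6097985) = 1/6098034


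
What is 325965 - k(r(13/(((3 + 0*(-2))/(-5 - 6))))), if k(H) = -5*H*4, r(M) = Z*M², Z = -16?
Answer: -3609995/9 ≈ -4.0111e+5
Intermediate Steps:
r(M) = -16*M²
k(H) = -20*H
325965 - k(r(13/(((3 + 0*(-2))/(-5 - 6))))) = 325965 - (-20)*(-16*169*(-5 - 6)²/(3 + 0*(-2))²) = 325965 - (-20)*(-16*20449/(3 + 0)²) = 325965 - (-20)*(-16*(13/((3*(-1/11))))²) = 325965 - (-20)*(-16*(13/(-3/11))²) = 325965 - (-20)*(-16*(13*(-11/3))²) = 325965 - (-20)*(-16*(-143/3)²) = 325965 - (-20)*(-16*20449/9) = 325965 - (-20)*(-327184)/9 = 325965 - 1*6543680/9 = 325965 - 6543680/9 = -3609995/9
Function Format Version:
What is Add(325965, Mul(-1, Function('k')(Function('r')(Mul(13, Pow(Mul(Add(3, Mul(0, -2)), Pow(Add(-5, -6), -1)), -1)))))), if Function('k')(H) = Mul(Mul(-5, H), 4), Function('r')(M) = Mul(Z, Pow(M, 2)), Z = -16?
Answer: Rational(-3609995, 9) ≈ -4.0111e+5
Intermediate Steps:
Function('r')(M) = Mul(-16, Pow(M, 2))
Function('k')(H) = Mul(-20, H)
Add(325965, Mul(-1, Function('k')(Function('r')(Mul(13, Pow(Mul(Add(3, Mul(0, -2)), Pow(Add(-5, -6), -1)), -1)))))) = Add(325965, Mul(-1, Mul(-20, Mul(-16, Pow(Mul(13, Pow(Mul(Add(3, Mul(0, -2)), Pow(Add(-5, -6), -1)), -1)), 2))))) = Add(325965, Mul(-1, Mul(-20, Mul(-16, Pow(Mul(13, Pow(Mul(Add(3, 0), Pow(-11, -1)), -1)), 2))))) = Add(325965, Mul(-1, Mul(-20, Mul(-16, Pow(Mul(13, Pow(Mul(3, Rational(-1, 11)), -1)), 2))))) = Add(325965, Mul(-1, Mul(-20, Mul(-16, Pow(Mul(13, Pow(Rational(-3, 11), -1)), 2))))) = Add(325965, Mul(-1, Mul(-20, Mul(-16, Pow(Mul(13, Rational(-11, 3)), 2))))) = Add(325965, Mul(-1, Mul(-20, Mul(-16, Pow(Rational(-143, 3), 2))))) = Add(325965, Mul(-1, Mul(-20, Mul(-16, Rational(20449, 9))))) = Add(325965, Mul(-1, Mul(-20, Rational(-327184, 9)))) = Add(325965, Mul(-1, Rational(6543680, 9))) = Add(325965, Rational(-6543680, 9)) = Rational(-3609995, 9)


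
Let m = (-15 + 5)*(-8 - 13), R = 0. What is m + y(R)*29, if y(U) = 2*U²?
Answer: 210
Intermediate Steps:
m = 210 (m = -10*(-21) = 210)
m + y(R)*29 = 210 + (2*0²)*29 = 210 + (2*0)*29 = 210 + 0*29 = 210 + 0 = 210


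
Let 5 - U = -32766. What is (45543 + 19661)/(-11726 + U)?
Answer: 65204/21045 ≈ 3.0983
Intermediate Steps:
U = 32771 (U = 5 - 1*(-32766) = 5 + 32766 = 32771)
(45543 + 19661)/(-11726 + U) = (45543 + 19661)/(-11726 + 32771) = 65204/21045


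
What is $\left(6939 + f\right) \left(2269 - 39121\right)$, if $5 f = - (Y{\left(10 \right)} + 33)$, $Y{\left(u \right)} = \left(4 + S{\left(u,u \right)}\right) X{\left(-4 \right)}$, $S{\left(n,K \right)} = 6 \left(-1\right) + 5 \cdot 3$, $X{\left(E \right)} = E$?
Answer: $- \frac{1279280328}{5} \approx -2.5586 \cdot 10^{8}$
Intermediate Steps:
$S{\left(n,K \right)} = 9$ ($S{\left(n,K \right)} = -6 + 15 = 9$)
$Y{\left(u \right)} = -52$ ($Y{\left(u \right)} = \left(4 + 9\right) \left(-4\right) = 13 \left(-4\right) = -52$)
$f = \frac{19}{5}$ ($f = \frac{\left(-1\right) \left(-52 + 33\right)}{5} = \frac{\left(-1\right) \left(-19\right)}{5} = \frac{1}{5} \cdot 19 = \frac{19}{5} \approx 3.8$)
$\left(6939 + f\right) \left(2269 - 39121\right) = \left(6939 + \frac{19}{5}\right) \left(2269 - 39121\right) = \frac{34714}{5} \left(-36852\right) = - \frac{1279280328}{5}$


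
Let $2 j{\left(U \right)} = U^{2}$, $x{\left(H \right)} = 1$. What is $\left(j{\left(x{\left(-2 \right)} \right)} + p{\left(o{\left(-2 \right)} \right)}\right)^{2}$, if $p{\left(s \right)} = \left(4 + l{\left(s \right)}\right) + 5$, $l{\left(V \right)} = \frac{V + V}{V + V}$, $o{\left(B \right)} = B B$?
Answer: $\frac{441}{4} \approx 110.25$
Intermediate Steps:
$j{\left(U \right)} = \frac{U^{2}}{2}$
$o{\left(B \right)} = B^{2}$
$l{\left(V \right)} = 1$ ($l{\left(V \right)} = \frac{2 V}{2 V} = 2 V \frac{1}{2 V} = 1$)
$p{\left(s \right)} = 10$ ($p{\left(s \right)} = \left(4 + 1\right) + 5 = 5 + 5 = 10$)
$\left(j{\left(x{\left(-2 \right)} \right)} + p{\left(o{\left(-2 \right)} \right)}\right)^{2} = \left(\frac{1^{2}}{2} + 10\right)^{2} = \left(\frac{1}{2} \cdot 1 + 10\right)^{2} = \left(\frac{1}{2} + 10\right)^{2} = \left(\frac{21}{2}\right)^{2} = \frac{441}{4}$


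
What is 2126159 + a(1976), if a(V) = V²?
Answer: 6030735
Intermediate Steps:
2126159 + a(1976) = 2126159 + 1976² = 2126159 + 3904576 = 6030735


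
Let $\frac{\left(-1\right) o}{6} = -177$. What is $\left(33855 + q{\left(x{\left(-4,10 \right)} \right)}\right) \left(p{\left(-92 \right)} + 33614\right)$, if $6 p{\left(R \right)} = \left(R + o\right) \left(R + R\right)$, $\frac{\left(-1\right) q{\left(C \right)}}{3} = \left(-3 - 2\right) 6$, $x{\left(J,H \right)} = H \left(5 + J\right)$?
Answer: $131276630$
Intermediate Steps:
$o = 1062$ ($o = \left(-6\right) \left(-177\right) = 1062$)
$q{\left(C \right)} = 90$ ($q{\left(C \right)} = - 3 \left(-3 - 2\right) 6 = - 3 \left(\left(-5\right) 6\right) = \left(-3\right) \left(-30\right) = 90$)
$p{\left(R \right)} = \frac{R \left(1062 + R\right)}{3}$ ($p{\left(R \right)} = \frac{\left(R + 1062\right) \left(R + R\right)}{6} = \frac{\left(1062 + R\right) 2 R}{6} = \frac{2 R \left(1062 + R\right)}{6} = \frac{R \left(1062 + R\right)}{3}$)
$\left(33855 + q{\left(x{\left(-4,10 \right)} \right)}\right) \left(p{\left(-92 \right)} + 33614\right) = \left(33855 + 90\right) \left(\frac{1}{3} \left(-92\right) \left(1062 - 92\right) + 33614\right) = 33945 \left(\frac{1}{3} \left(-92\right) 970 + 33614\right) = 33945 \left(- \frac{89240}{3} + 33614\right) = 33945 \cdot \frac{11602}{3} = 131276630$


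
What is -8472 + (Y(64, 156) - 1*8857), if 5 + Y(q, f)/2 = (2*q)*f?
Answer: 22597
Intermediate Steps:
Y(q, f) = -10 + 4*f*q (Y(q, f) = -10 + 2*((2*q)*f) = -10 + 2*(2*f*q) = -10 + 4*f*q)
-8472 + (Y(64, 156) - 1*8857) = -8472 + ((-10 + 4*156*64) - 1*8857) = -8472 + ((-10 + 39936) - 8857) = -8472 + (39926 - 8857) = -8472 + 31069 = 22597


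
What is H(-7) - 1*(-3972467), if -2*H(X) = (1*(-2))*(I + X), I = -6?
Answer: 3972454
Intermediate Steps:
H(X) = -6 + X (H(X) = -1*(-2)*(-6 + X)/2 = -(-1)*(-6 + X) = -(12 - 2*X)/2 = -6 + X)
H(-7) - 1*(-3972467) = (-6 - 7) - 1*(-3972467) = -13 + 3972467 = 3972454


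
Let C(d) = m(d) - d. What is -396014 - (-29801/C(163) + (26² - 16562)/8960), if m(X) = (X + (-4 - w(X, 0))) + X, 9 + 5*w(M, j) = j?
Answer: -356434204577/900480 ≈ -3.9583e+5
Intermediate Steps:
w(M, j) = -9/5 + j/5
m(X) = -11/5 + 2*X (m(X) = (X + (-4 - (-9/5 + (⅕)*0))) + X = (X + (-4 - (-9/5 + 0))) + X = (X + (-4 - 1*(-9/5))) + X = (X + (-4 + 9/5)) + X = (X - 11/5) + X = (-11/5 + X) + X = -11/5 + 2*X)
C(d) = -11/5 + d (C(d) = (-11/5 + 2*d) - d = -11/5 + d)
-396014 - (-29801/C(163) + (26² - 16562)/8960) = -396014 - (-29801/(-11/5 + 163) + (26² - 16562)/8960) = -396014 - (-29801/804/5 + (676 - 16562)*(1/8960)) = -396014 - (-29801*5/804 - 15886*1/8960) = -396014 - (-149005/804 - 7943/4480) = -396014 - 1*(-168482143/900480) = -396014 + 168482143/900480 = -356434204577/900480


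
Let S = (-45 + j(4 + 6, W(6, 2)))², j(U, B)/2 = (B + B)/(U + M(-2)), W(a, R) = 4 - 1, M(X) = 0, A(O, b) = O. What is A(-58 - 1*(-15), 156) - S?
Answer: -49036/25 ≈ -1961.4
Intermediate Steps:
W(a, R) = 3
j(U, B) = 4*B/U (j(U, B) = 2*((B + B)/(U + 0)) = 2*((2*B)/U) = 2*(2*B/U) = 4*B/U)
S = 47961/25 (S = (-45 + 4*3/(4 + 6))² = (-45 + 4*3/10)² = (-45 + 4*3*(⅒))² = (-45 + 6/5)² = (-219/5)² = 47961/25 ≈ 1918.4)
A(-58 - 1*(-15), 156) - S = (-58 - 1*(-15)) - 1*47961/25 = (-58 + 15) - 47961/25 = -43 - 47961/25 = -49036/25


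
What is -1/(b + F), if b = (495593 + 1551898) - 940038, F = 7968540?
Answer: -1/9075993 ≈ -1.1018e-7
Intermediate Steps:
b = 1107453 (b = 2047491 - 940038 = 1107453)
-1/(b + F) = -1/(1107453 + 7968540) = -1/9075993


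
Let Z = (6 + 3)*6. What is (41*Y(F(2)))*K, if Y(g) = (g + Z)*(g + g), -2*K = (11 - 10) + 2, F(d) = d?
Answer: -13776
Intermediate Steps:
K = -3/2 (K = -((11 - 10) + 2)/2 = -(1 + 2)/2 = -1/2*3 = -3/2 ≈ -1.5000)
Z = 54 (Z = 9*6 = 54)
Y(g) = 2*g*(54 + g) (Y(g) = (g + 54)*(g + g) = (54 + g)*(2*g) = 2*g*(54 + g))
(41*Y(F(2)))*K = (41*(2*2*(54 + 2)))*(-3/2) = (41*(2*2*56))*(-3/2) = (41*224)*(-3/2) = 9184*(-3/2) = -13776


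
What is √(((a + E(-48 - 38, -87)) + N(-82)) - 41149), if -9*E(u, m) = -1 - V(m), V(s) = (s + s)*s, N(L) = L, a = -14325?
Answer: I*√484865/3 ≈ 232.11*I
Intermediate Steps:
V(s) = 2*s² (V(s) = (2*s)*s = 2*s²)
E(u, m) = ⅑ + 2*m²/9 (E(u, m) = -(-1 - 2*m²)/9 = ⅑ + 2*m²/9)
√(((a + E(-48 - 38, -87)) + N(-82)) - 41149) = √(((-14325 + (⅑ + (2/9)*(-87)²)) - 82) - 41149) = √(((-14325 + (⅑ + (2/9)*7569)) - 82) - 41149) = √(((-14325 + (⅑ + 1682)) - 82) - 41149) = √(((-14325 + 15139/9) - 82) - 41149) = √((-113786/9 - 82) - 41149) = √(-114524/9 - 41149) = √(-484865/9) = I*√484865/3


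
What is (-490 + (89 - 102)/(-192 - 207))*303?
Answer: -19745197/133 ≈ -1.4846e+5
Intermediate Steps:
(-490 + (89 - 102)/(-192 - 207))*303 = (-490 - 13/(-399))*303 = (-490 - 13*(-1/399))*303 = (-490 + 13/399)*303 = -195497/399*303 = -19745197/133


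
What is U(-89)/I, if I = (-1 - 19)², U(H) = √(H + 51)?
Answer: I*√38/400 ≈ 0.015411*I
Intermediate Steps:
U(H) = √(51 + H)
I = 400 (I = (-20)² = 400)
U(-89)/I = √(51 - 89)/400 = √(-38)*(1/400) = (I*√38)*(1/400) = I*√38/400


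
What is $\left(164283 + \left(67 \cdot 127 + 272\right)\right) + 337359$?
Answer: $510423$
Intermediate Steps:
$\left(164283 + \left(67 \cdot 127 + 272\right)\right) + 337359 = \left(164283 + \left(8509 + 272\right)\right) + 337359 = \left(164283 + 8781\right) + 337359 = 173064 + 337359 = 510423$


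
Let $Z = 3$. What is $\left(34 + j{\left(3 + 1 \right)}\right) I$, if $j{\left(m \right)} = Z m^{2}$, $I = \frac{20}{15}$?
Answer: $\frac{328}{3} \approx 109.33$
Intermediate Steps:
$I = \frac{4}{3}$ ($I = 20 \cdot \frac{1}{15} = \frac{4}{3} \approx 1.3333$)
$j{\left(m \right)} = 3 m^{2}$
$\left(34 + j{\left(3 + 1 \right)}\right) I = \left(34 + 3 \left(3 + 1\right)^{2}\right) \frac{4}{3} = \left(34 + 3 \cdot 4^{2}\right) \frac{4}{3} = \left(34 + 3 \cdot 16\right) \frac{4}{3} = \left(34 + 48\right) \frac{4}{3} = 82 \cdot \frac{4}{3} = \frac{328}{3}$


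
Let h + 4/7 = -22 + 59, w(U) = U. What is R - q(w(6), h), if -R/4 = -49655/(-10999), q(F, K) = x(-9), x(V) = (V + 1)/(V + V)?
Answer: -1831576/98991 ≈ -18.502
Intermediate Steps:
x(V) = (1 + V)/(2*V) (x(V) = (1 + V)/((2*V)) = (1 + V)*(1/(2*V)) = (1 + V)/(2*V))
h = 255/7 (h = -4/7 + (-22 + 59) = -4/7 + 37 = 255/7 ≈ 36.429)
q(F, K) = 4/9 (q(F, K) = (½)*(1 - 9)/(-9) = (½)*(-⅑)*(-8) = 4/9)
R = -198620/10999 (R = -(-198620)/(-10999) = -(-198620)*(-1)/10999 = -4*49655/10999 = -198620/10999 ≈ -18.058)
R - q(w(6), h) = -198620/10999 - 1*4/9 = -198620/10999 - 4/9 = -1831576/98991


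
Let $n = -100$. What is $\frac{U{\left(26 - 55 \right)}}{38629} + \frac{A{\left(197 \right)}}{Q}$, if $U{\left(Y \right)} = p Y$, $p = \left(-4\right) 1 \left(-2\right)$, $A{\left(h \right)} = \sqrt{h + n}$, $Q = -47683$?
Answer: $- \frac{232}{38629} - \frac{\sqrt{97}}{47683} \approx -0.0062124$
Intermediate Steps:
$A{\left(h \right)} = \sqrt{-100 + h}$ ($A{\left(h \right)} = \sqrt{h - 100} = \sqrt{-100 + h}$)
$p = 8$ ($p = \left(-4\right) \left(-2\right) = 8$)
$U{\left(Y \right)} = 8 Y$
$\frac{U{\left(26 - 55 \right)}}{38629} + \frac{A{\left(197 \right)}}{Q} = \frac{8 \left(26 - 55\right)}{38629} + \frac{\sqrt{-100 + 197}}{-47683} = 8 \left(26 - 55\right) \frac{1}{38629} + \sqrt{97} \left(- \frac{1}{47683}\right) = 8 \left(-29\right) \frac{1}{38629} - \frac{\sqrt{97}}{47683} = \left(-232\right) \frac{1}{38629} - \frac{\sqrt{97}}{47683} = - \frac{232}{38629} - \frac{\sqrt{97}}{47683}$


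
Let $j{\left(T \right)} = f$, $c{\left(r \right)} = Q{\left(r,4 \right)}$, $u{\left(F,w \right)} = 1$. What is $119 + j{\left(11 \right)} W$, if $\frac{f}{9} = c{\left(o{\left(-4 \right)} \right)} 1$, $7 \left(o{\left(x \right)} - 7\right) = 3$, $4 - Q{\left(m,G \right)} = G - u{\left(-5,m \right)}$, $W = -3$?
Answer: $92$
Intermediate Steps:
$Q{\left(m,G \right)} = 5 - G$ ($Q{\left(m,G \right)} = 4 - \left(G - 1\right) = 4 - \left(-1 + G\right) = 5 - G$)
$o{\left(x \right)} = \frac{52}{7}$ ($o{\left(x \right)} = 7 + \frac{1}{7} \cdot 3 = 7 + \frac{3}{7} = \frac{52}{7}$)
$c{\left(r \right)} = 1$ ($c{\left(r \right)} = 5 - 4 = 1$)
$f = 9$ ($f = 9 \cdot 1 \cdot 1 = 9 \cdot 1 = 9$)
$j{\left(T \right)} = 9$
$119 + j{\left(11 \right)} W = 119 + 9 \left(-3\right) = 119 - 27 = 92$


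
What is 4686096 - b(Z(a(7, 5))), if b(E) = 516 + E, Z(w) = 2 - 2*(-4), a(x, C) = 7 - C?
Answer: 4685570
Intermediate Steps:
Z(w) = 10 (Z(w) = 2 + 8 = 10)
4686096 - b(Z(a(7, 5))) = 4686096 - (516 + 10) = 4686096 - 1*526 = 4686096 - 526 = 4685570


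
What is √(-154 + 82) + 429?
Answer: 429 + 6*I*√2 ≈ 429.0 + 8.4853*I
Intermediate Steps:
√(-154 + 82) + 429 = √(-72) + 429 = 6*I*√2 + 429 = 429 + 6*I*√2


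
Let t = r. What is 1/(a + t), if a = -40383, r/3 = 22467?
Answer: 1/27018 ≈ 3.7012e-5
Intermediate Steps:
r = 67401 (r = 3*22467 = 67401)
t = 67401
1/(a + t) = 1/(-40383 + 67401) = 1/27018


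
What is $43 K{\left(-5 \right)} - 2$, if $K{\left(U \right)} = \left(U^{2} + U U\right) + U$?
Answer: $1933$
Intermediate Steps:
$K{\left(U \right)} = U + 2 U^{2}$ ($K{\left(U \right)} = \left(U^{2} + U^{2}\right) + U = 2 U^{2} + U = U + 2 U^{2}$)
$43 K{\left(-5 \right)} - 2 = 43 \left(- 5 \left(1 + 2 \left(-5\right)\right)\right) - 2 = 43 \left(- 5 \left(1 - 10\right)\right) - 2 = 43 \left(\left(-5\right) \left(-9\right)\right) - 2 = 43 \cdot 45 - 2 = 1935 - 2 = 1933$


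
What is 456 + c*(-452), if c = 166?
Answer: -74576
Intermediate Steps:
456 + c*(-452) = 456 + 166*(-452) = 456 - 75032 = -74576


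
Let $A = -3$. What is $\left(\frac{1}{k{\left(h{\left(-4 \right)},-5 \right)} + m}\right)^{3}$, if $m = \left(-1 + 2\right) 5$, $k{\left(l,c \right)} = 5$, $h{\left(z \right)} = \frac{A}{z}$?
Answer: $\frac{1}{1000} \approx 0.001$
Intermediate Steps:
$h{\left(z \right)} = - \frac{3}{z}$
$m = 5$ ($m = 1 \cdot 5 = 5$)
$\left(\frac{1}{k{\left(h{\left(-4 \right)},-5 \right)} + m}\right)^{3} = \left(\frac{1}{5 + 5}\right)^{3} = \left(\frac{1}{10}\right)^{3} = \frac{1}{1000}$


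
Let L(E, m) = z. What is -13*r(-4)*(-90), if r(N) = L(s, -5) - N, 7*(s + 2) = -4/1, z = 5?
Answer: 10530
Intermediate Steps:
s = -18/7 (s = -2 + (-4/1)/7 = -2 + (-4*1)/7 = -2 + (⅐)*(-4) = -2 - 4/7 = -18/7 ≈ -2.5714)
L(E, m) = 5
r(N) = 5 - N
-13*r(-4)*(-90) = -13*(5 - 1*(-4))*(-90) = -13*(5 + 4)*(-90) = -13*9*(-90) = -117*(-90) = 10530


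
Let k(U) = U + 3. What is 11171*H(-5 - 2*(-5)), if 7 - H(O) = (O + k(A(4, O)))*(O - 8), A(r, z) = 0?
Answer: 346301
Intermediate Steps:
k(U) = 3 + U
H(O) = 7 - (-8 + O)*(3 + O) (H(O) = 7 - (O + (3 + 0))*(O - 8) = 7 - (O + 3)*(-8 + O) = 7 - (3 + O)*(-8 + O) = 7 - (-8 + O)*(3 + O))
11171*H(-5 - 2*(-5)) = 11171*(31 - (-5 - 2*(-5))**2 + 5*(-5 - 2*(-5))) = 11171*(31 - (-5 + 10)**2 + 5*(-5 + 10)) = 11171*(31 - 1*5**2 + 5*5) = 11171*(31 - 1*25 + 25) = 11171*(31 - 25 + 25) = 11171*31 = 346301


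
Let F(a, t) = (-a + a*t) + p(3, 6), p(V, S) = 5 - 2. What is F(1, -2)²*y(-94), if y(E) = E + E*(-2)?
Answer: 0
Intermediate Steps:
y(E) = -E (y(E) = E - 2*E = -E)
p(V, S) = 3
F(a, t) = 3 - a + a*t (F(a, t) = (-a + a*t) + 3 = 3 - a + a*t)
F(1, -2)²*y(-94) = (3 - 1*1 + 1*(-2))²*(-1*(-94)) = (3 - 1 - 2)²*94 = 0²*94 = 0*94 = 0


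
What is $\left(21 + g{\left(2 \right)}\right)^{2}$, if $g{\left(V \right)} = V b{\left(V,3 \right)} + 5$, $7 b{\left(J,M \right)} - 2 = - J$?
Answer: $676$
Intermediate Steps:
$b{\left(J,M \right)} = \frac{2}{7} - \frac{J}{7}$ ($b{\left(J,M \right)} = \frac{2}{7} + \frac{\left(-1\right) J}{7} = \frac{2}{7} - \frac{J}{7}$)
$g{\left(V \right)} = 5 + V \left(\frac{2}{7} - \frac{V}{7}\right)$ ($g{\left(V \right)} = V \left(\frac{2}{7} - \frac{V}{7}\right) + 5 = 5 + V \left(\frac{2}{7} - \frac{V}{7}\right)$)
$\left(21 + g{\left(2 \right)}\right)^{2} = \left(21 + \left(5 - \frac{2 \left(-2 + 2\right)}{7}\right)\right)^{2} = \left(21 + \left(5 - \frac{2}{7} \cdot 0\right)\right)^{2} = \left(21 + \left(5 + 0\right)\right)^{2} = \left(21 + 5\right)^{2} = 26^{2} = 676$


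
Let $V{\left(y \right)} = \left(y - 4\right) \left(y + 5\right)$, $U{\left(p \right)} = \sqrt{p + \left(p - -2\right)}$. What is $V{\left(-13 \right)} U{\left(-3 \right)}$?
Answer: $272 i \approx 272.0 i$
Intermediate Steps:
$U{\left(p \right)} = \sqrt{2 + 2 p}$ ($U{\left(p \right)} = \sqrt{p + \left(p + 2\right)} = \sqrt{p + \left(2 + p\right)} = \sqrt{2 + 2 p}$)
$V{\left(y \right)} = \left(-4 + y\right) \left(5 + y\right)$
$V{\left(-13 \right)} U{\left(-3 \right)} = \left(-20 - 13 + \left(-13\right)^{2}\right) \sqrt{2 + 2 \left(-3\right)} = \left(-20 - 13 + 169\right) \sqrt{2 - 6} = 136 \sqrt{-4} = 136 \cdot 2 i = 272 i$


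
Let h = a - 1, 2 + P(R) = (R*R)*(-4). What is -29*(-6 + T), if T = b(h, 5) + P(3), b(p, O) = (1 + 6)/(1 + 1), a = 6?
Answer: 2349/2 ≈ 1174.5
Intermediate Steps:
P(R) = -2 - 4*R² (P(R) = -2 + (R*R)*(-4) = -2 + R²*(-4) = -2 - 4*R²)
h = 5 (h = 6 - 1 = 5)
b(p, O) = 7/2
T = -69/2 (T = 7/2 + (-2 - 4*3²) = 7/2 + (-2 - 4*9) = 7/2 + (-2 - 36) = 7/2 - 38 = -69/2 ≈ -34.500)
-29*(-6 + T) = -29*(-6 - 69/2) = -29*(-81/2) = 2349/2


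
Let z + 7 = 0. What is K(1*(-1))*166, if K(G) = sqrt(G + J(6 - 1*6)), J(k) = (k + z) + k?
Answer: 332*I*sqrt(2) ≈ 469.52*I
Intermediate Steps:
z = -7 (z = -7 + 0 = -7)
J(k) = -7 + 2*k (J(k) = (k - 7) + k = (-7 + k) + k = -7 + 2*k)
K(G) = sqrt(-7 + G) (K(G) = sqrt(G + (-7 + 2*(6 - 1*6))) = sqrt(G + (-7 + 2*(6 - 6))) = sqrt(G + (-7 + 2*0)) = sqrt(G + (-7 + 0)) = sqrt(G - 7) = sqrt(-7 + G))
K(1*(-1))*166 = sqrt(-7 + 1*(-1))*166 = sqrt(-7 - 1)*166 = sqrt(-8)*166 = (2*I*sqrt(2))*166 = 332*I*sqrt(2)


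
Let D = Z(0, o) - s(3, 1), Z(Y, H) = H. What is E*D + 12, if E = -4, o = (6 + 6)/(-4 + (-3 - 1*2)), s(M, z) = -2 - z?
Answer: 16/3 ≈ 5.3333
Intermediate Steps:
o = -4/3 (o = 12/(-4 + (-3 - 2)) = 12/(-4 - 5) = 12/(-9) = 12*(-1/9) = -4/3 ≈ -1.3333)
D = 5/3 (D = -4/3 - (-2 - 1*1) = -4/3 - (-2 - 1) = -4/3 - 1*(-3) = -4/3 + 3 = 5/3 ≈ 1.6667)
E*D + 12 = -4*5/3 + 12 = -20/3 + 12 = 16/3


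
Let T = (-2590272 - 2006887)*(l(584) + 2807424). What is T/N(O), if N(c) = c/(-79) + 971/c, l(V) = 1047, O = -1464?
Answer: -1493233197350666184/2066587 ≈ -7.2256e+11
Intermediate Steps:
N(c) = 971/c - c/79 (N(c) = c*(-1/79) + 971/c = -c/79 + 971/c = 971/c - c/79)
T = -12910987733889 (T = (-2590272 - 2006887)*(1047 + 2807424) = -4597159*2808471 = -12910987733889)
T/N(O) = -12910987733889/(971/(-1464) - 1/79*(-1464)) = -12910987733889/(971*(-1/1464) + 1464/79) = -12910987733889/(-971/1464 + 1464/79) = -12910987733889/2066587/115656 = -12910987733889*115656/2066587 = -1493233197350666184/2066587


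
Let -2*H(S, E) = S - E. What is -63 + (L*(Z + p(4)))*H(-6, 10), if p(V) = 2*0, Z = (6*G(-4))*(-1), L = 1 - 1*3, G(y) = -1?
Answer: -159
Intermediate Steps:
L = -2 (L = 1 - 3 = -2)
H(S, E) = E/2 - S/2 (H(S, E) = -(S - E)/2 = E/2 - S/2)
Z = 6 (Z = (6*(-1))*(-1) = -6*(-1) = 6)
p(V) = 0
-63 + (L*(Z + p(4)))*H(-6, 10) = -63 + (-2*(6 + 0))*((½)*10 - ½*(-6)) = -63 + (-2*6)*(5 + 3) = -63 - 12*8 = -63 - 96 = -159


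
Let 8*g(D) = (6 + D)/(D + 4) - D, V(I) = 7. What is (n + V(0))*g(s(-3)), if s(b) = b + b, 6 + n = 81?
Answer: 123/2 ≈ 61.500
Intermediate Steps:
n = 75 (n = -6 + 81 = 75)
s(b) = 2*b
g(D) = -D/8 + (6 + D)/(8*(4 + D)) (g(D) = ((6 + D)/(D + 4) - D)/8 = ((6 + D)/(4 + D) - D)/8 = (-D + (6 + D)/(4 + D))/8 = -D/8 + (6 + D)/(8*(4 + D)))
(n + V(0))*g(s(-3)) = (75 + 7)*((6 - (2*(-3))² - 6*(-3))/(8*(4 + 2*(-3)))) = 82*((6 - 1*(-6)² - 3*(-6))/(8*(4 - 6))) = 82*((⅛)*(6 - 1*36 + 18)/(-2)) = 82*((⅛)*(-½)*(6 - 36 + 18)) = 82*((⅛)*(-½)*(-12)) = 82*(¾) = 123/2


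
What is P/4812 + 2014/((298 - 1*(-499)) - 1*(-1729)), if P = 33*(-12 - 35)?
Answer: 962257/2025852 ≈ 0.47499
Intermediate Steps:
P = -1551 (P = 33*(-47) = -1551)
P/4812 + 2014/((298 - 1*(-499)) - 1*(-1729)) = -1551/4812 + 2014/((298 - 1*(-499)) - 1*(-1729)) = -1551*1/4812 + 2014/((298 + 499) + 1729) = -517/1604 + 2014/(797 + 1729) = -517/1604 + 2014/2526 = -517/1604 + 2014*(1/2526) = -517/1604 + 1007/1263 = 962257/2025852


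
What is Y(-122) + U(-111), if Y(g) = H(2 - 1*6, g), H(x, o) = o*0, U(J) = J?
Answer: -111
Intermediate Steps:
H(x, o) = 0
Y(g) = 0
Y(-122) + U(-111) = 0 - 111 = -111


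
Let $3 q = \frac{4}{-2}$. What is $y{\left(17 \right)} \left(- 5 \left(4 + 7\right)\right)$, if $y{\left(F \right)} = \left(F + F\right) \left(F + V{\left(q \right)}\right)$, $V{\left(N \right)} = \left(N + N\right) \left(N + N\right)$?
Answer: $- \frac{316030}{9} \approx -35114.0$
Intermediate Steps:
$q = - \frac{2}{3}$ ($q = \frac{4 \frac{1}{-2}}{3} = \frac{4 \left(- \frac{1}{2}\right)}{3} = \frac{1}{3} \left(-2\right) = - \frac{2}{3} \approx -0.66667$)
$V{\left(N \right)} = 4 N^{2}$ ($V{\left(N \right)} = 2 N 2 N = 4 N^{2}$)
$y{\left(F \right)} = 2 F \left(\frac{16}{9} + F\right)$ ($y{\left(F \right)} = \left(F + F\right) \left(F + 4 \left(- \frac{2}{3}\right)^{2}\right) = 2 F \left(F + 4 \cdot \frac{4}{9}\right) = 2 F \left(F + \frac{16}{9}\right) = 2 F \left(\frac{16}{9} + F\right)$)
$y{\left(17 \right)} \left(- 5 \left(4 + 7\right)\right) = \frac{2}{9} \cdot 17 \left(16 + 9 \cdot 17\right) \left(- 5 \left(4 + 7\right)\right) = \frac{2}{9} \cdot 17 \left(16 + 153\right) \left(\left(-5\right) 11\right) = \frac{2}{9} \cdot 17 \cdot 169 \left(-55\right) = \frac{5746}{9} \left(-55\right) = - \frac{316030}{9}$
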